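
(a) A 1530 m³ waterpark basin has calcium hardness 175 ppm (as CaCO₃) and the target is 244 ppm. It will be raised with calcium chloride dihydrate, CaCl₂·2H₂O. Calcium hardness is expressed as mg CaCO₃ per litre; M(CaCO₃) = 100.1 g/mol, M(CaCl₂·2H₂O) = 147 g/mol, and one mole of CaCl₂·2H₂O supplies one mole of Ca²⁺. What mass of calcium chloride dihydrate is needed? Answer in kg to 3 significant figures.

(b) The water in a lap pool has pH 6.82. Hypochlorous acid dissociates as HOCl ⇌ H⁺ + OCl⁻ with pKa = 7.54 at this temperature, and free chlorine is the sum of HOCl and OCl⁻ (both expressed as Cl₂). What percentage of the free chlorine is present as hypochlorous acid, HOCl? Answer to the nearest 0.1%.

(a) 155 kg; (b) 84.0%

(a) Volume: 1530 m³ = 1,530,000 L.
(a) Hardness to add: (244 − 175) = 69 mg/L as CaCO₃ × 1,530,000 L = 105,600 g as CaCO₃.
(a) Moles of Ca²⁺ (1 mol Ca²⁺ ≡ 1 mol CaCO₃): 105,600 / 100.1 g/mol = 1055 mol.
(a) Mass of CaCl₂·2H₂O: 1055 × 147 = 155,000 g.

(b) [OCl⁻]/[HOCl] = 10^(pH − pKa) = 10^(6.82 − 7.54) = 10^-0.72 = 0.1905.
(b) Fraction as HOCl = 1 / (1 + 0.1905) = 0.84.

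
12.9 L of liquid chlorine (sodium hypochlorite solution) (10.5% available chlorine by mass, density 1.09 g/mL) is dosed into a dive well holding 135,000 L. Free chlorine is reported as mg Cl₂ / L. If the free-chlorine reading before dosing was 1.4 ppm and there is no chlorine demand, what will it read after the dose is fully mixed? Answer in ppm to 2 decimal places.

12.34 ppm

Mass of solution: 12.9 L × 1000 mL/L × 1.09 g/mL = 14,060 g.
Available chlorine delivered: 14,060 g × 0.105 = 1476 g as Cl₂.
Concentration rise: 1476 g / 135,000 L = 10.94 mg/L = 10.94 ppm.
Final FC: 1.4 + 10.94 = 12.34 ppm.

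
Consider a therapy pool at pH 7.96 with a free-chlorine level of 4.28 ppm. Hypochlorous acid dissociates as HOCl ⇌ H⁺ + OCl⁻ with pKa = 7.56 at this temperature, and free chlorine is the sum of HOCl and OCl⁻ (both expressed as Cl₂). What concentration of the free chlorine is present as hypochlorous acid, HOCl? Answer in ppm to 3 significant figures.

[OCl⁻]/[HOCl] = 10^(pH − pKa) = 10^(7.96 − 7.56) = 10^0.40 = 2.512.
Fraction as HOCl = 1 / (1 + 2.512) = 0.2847.
HOCl = 0.2847 × 4.28 ppm = 1.219 ppm.

1.22 ppm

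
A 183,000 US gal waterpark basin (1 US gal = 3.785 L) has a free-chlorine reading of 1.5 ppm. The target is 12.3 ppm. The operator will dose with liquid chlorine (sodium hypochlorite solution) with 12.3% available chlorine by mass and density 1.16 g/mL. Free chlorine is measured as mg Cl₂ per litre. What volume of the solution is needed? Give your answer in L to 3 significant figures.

52.4 L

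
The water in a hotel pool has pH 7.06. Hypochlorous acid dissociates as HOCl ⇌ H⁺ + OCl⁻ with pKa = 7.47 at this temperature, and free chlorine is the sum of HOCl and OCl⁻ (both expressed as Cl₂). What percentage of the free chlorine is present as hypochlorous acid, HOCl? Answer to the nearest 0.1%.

72.0%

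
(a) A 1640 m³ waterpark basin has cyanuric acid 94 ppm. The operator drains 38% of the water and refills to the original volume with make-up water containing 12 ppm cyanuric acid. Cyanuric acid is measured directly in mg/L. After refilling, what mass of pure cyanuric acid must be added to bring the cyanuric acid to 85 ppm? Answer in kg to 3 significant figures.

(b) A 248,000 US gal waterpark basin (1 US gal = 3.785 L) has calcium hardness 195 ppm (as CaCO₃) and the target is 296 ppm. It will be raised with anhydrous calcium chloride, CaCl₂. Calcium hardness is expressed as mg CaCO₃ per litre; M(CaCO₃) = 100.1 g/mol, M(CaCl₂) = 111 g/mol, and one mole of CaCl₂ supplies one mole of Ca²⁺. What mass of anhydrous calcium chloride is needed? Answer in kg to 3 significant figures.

(a) 36.3 kg; (b) 105 kg

(a) Volume: 1640 m³ = 1,640,000 L.
(a) After draining 38% and refilling: 94 × 0.62 + 12 × 0.38 = 62.84 ppm.
(a) Deficit to target: 85 − 62.84 = 22.16 mg/L.
(a) Mass: 22.16 mg/L × 1,640,000 L = 36,340 g cyanuric acid.

(b) Volume: 248,000 US gal × 3.785 L/gal = 938,680 L.
(b) Hardness to add: (296 − 195) = 101 mg/L as CaCO₃ × 938,680 L = 94,810 g as CaCO₃.
(b) Moles of Ca²⁺ (1 mol Ca²⁺ ≡ 1 mol CaCO₃): 94,810 / 100.1 g/mol = 947.1 mol.
(b) Mass of CaCl₂: 947.1 × 111 = 105,100 g.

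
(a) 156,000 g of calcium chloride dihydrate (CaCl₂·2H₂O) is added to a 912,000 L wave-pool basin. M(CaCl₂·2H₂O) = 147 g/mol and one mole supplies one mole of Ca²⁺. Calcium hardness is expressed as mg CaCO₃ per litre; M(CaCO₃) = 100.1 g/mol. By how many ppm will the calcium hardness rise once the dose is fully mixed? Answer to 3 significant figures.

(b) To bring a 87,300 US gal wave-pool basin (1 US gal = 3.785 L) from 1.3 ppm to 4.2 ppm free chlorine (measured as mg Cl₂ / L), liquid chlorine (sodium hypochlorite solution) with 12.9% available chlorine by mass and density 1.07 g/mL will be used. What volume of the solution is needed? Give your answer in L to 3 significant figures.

(a) 116 ppm; (b) 6.94 L

(a) Moles of Ca²⁺: 156,000 g ÷ 147 g/mol = 1061 mol.
(a) As CaCO₃: 1061 mol × 100.1 g/mol = 106,200 g.
(a) Rise: 106,200 g / 912,000 L × 1000 = 116.5 mg/L.

(b) Volume: 87,300 US gal × 3.785 L/gal = 330,430 L.
(b) Chlorine deficit: 4.2 − 1.3 = 2.9 ppm = 2.9 mg/L as Cl₂.
(b) Cl₂ equivalent needed: 2.9 mg/L × 330,430 L = 958,200 mg = 958.2 g.
(b) Product at 12.9% available chlorine: 958.2 / 0.129 = 7428 g.
(b) Volume at density 1.07 g/mL: 7428 g ÷ 1.07 g/mL = 6942 mL.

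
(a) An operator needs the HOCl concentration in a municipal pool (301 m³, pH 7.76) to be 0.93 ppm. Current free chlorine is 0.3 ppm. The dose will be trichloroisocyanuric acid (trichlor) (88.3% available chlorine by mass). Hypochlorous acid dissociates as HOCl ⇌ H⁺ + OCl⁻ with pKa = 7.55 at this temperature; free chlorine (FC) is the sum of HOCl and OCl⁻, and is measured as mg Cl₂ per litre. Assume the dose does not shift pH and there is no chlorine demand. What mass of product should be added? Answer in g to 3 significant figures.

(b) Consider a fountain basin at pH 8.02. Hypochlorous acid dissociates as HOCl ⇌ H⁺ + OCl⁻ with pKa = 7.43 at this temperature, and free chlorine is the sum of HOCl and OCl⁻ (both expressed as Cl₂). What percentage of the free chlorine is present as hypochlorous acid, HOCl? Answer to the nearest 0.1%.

(a) 729 g; (b) 20.4%

(a) Volume: 301 m³ = 301,000 L.
(a) [OCl⁻]/[HOCl] = 10^(pH − pKa) = 10^(7.76 − 7.55) = 1.622; fraction as HOCl = 1/(1 + 1.622) = 0.3814.
(a) Free chlorine required for 0.93 ppm HOCl: 0.93 / 0.3814 = 2.438 ppm.
(a) FC to add: 2.438 − 0.3 = 2.138 mg/L as Cl₂.
(a) Cl₂ equivalent: 2.138 mg/L × 301,000 L = 643.6 g.
(a) Product at 88.3% available Cl: 643.6 / 0.883 = 728.9 g.

(b) [OCl⁻]/[HOCl] = 10^(pH − pKa) = 10^(8.02 − 7.43) = 10^0.59 = 3.89.
(b) Fraction as HOCl = 1 / (1 + 3.89) = 0.2045.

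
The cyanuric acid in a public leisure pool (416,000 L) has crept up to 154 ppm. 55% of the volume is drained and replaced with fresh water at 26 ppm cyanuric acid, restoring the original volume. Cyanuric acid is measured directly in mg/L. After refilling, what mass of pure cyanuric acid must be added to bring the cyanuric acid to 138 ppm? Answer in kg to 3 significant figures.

After draining 55% and refilling: 154 × 0.45 + 26 × 0.55 = 83.6 ppm.
Deficit to target: 138 − 83.6 = 54.4 mg/L.
Mass: 54.4 mg/L × 416,000 L = 22,630 g cyanuric acid.

22.6 kg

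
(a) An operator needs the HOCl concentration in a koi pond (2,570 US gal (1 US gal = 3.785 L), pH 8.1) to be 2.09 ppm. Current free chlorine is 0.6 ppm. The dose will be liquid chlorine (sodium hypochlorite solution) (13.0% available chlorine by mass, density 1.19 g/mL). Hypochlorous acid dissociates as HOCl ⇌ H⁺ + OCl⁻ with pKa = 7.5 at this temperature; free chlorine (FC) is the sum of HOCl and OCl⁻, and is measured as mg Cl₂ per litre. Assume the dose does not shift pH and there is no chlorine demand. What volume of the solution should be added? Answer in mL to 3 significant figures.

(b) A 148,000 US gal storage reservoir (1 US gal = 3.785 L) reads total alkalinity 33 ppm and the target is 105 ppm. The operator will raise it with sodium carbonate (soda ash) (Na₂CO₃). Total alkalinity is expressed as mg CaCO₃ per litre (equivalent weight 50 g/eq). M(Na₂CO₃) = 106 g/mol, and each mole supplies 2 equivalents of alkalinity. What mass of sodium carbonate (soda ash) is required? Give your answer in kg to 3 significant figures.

(a) 617 mL; (b) 42.8 kg

(a) Volume: 2,570 US gal × 3.785 L/gal = 9,727 L.
(a) [OCl⁻]/[HOCl] = 10^(pH − pKa) = 10^(8.1 − 7.5) = 3.981; fraction as HOCl = 1/(1 + 3.981) = 0.2008.
(a) Free chlorine required for 2.09 ppm HOCl: 2.09 / 0.2008 = 10.41 ppm.
(a) FC to add: 10.41 − 0.6 = 9.81 mg/L as Cl₂.
(a) Cl₂ equivalent: 9.81 mg/L × 9,727 L = 95.43 g.
(a) Product at 13.0% available Cl: 95.43 / 0.13 = 734.1 g.
(a) Volume: 734.1 g ÷ 1.19 g/mL = 616.9 mL.

(b) Volume: 148,000 US gal × 3.785 L/gal = 560,180 L.
(b) Alkalinity to add: (105 − 33) = 72 mg/L as CaCO₃ × 560,180 L = 40,330 g as CaCO₃.
(b) Equivalents: 40,330 g ÷ 50 g/eq = 806.7 eq.
(b) Each mole of Na₂CO₃ supplies 2 eq, so 806.7 / 2 = 403.3 mol.
(b) Mass: 403.3 mol × 106 g/mol = 42,750 g.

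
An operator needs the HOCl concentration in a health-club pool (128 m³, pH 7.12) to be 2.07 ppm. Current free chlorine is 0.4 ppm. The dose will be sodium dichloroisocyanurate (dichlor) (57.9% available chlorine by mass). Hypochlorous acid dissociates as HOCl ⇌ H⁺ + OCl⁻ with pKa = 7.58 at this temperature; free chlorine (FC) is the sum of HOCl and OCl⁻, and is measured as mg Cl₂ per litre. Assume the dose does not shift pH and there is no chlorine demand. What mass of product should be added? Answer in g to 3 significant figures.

528 g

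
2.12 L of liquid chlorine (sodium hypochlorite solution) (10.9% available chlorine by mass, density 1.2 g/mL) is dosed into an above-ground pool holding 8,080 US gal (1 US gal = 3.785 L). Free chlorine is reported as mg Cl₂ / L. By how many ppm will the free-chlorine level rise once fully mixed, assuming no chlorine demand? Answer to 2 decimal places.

9.07 ppm

Volume: 8,080 US gal × 3.785 L/gal = 30,583 L.
Mass of solution: 2.12 L × 1000 mL/L × 1.2 g/mL = 2544 g.
Available chlorine delivered: 2544 g × 0.109 = 277.3 g as Cl₂.
Concentration rise: 277.3 g / 30,583 L = 9.067 mg/L = 9.07 ppm.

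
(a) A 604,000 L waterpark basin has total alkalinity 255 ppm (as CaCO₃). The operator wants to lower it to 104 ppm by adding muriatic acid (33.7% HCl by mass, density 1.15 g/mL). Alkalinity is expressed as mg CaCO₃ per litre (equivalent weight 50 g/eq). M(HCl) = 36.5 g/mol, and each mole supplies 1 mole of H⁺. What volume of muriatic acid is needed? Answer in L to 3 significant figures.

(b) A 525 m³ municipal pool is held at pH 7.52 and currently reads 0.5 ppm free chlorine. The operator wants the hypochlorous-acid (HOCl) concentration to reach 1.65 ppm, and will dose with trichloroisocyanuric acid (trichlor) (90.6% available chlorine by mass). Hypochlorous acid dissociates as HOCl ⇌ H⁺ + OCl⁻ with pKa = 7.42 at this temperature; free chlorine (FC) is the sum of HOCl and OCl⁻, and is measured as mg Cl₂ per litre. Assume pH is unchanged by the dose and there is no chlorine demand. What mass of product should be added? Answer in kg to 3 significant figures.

(a) Alkalinity to neutralize: (255 − 104) = 151 mg/L as CaCO₃ × 604,000 L = 91,200 g as CaCO₃.
(a) Equivalents of H⁺ required: 91,200 ÷ 50 g/eq = 1824 eq = 1824 mol HCl.
(a) Mass of HCl: 1824 × 36.5 = 66,580 g.
(a) Mass of 33.7% solution: 66,580 / 0.337 = 197,600 g.
(a) Volume: 197,600 g ÷ 1.15 g/mL = 171,800 mL.

(b) Volume: 525 m³ = 525,000 L.
(b) [OCl⁻]/[HOCl] = 10^(pH − pKa) = 10^(7.52 − 7.42) = 1.259; fraction as HOCl = 1/(1 + 1.259) = 0.4427.
(b) Free chlorine required for 1.65 ppm HOCl: 1.65 / 0.4427 = 3.727 ppm.
(b) FC to add: 3.727 − 0.5 = 3.227 mg/L as Cl₂.
(b) Cl₂ equivalent: 3.227 mg/L × 525,000 L = 1694 g.
(b) Product at 90.6% available Cl: 1694 / 0.906 = 1870 g.

(a) 172 L; (b) 1.87 kg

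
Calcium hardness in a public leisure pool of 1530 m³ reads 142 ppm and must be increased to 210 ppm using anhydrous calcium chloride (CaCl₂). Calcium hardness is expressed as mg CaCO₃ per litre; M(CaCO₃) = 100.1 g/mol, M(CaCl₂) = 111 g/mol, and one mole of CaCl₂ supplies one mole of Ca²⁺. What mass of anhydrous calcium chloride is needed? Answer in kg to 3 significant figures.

Volume: 1530 m³ = 1,530,000 L.
Hardness to add: (210 − 142) = 68 mg/L as CaCO₃ × 1,530,000 L = 104,000 g as CaCO₃.
Moles of Ca²⁺ (1 mol Ca²⁺ ≡ 1 mol CaCO₃): 104,000 / 100.1 g/mol = 1039 mol.
Mass of CaCl₂: 1039 × 111 = 115,400 g.

115 kg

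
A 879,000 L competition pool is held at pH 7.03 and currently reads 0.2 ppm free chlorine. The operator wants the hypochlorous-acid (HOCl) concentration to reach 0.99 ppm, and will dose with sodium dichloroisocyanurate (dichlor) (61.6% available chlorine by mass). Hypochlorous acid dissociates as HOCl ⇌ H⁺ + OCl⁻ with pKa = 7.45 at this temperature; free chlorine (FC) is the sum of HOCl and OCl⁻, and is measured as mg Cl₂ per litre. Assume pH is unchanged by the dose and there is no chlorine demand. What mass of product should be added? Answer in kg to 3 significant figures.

1.66 kg

[OCl⁻]/[HOCl] = 10^(pH − pKa) = 10^(7.03 − 7.45) = 0.3802; fraction as HOCl = 1/(1 + 0.3802) = 0.7245.
Free chlorine required for 0.99 ppm HOCl: 0.99 / 0.7245 = 1.366 ppm.
FC to add: 1.366 − 0.2 = 1.166 mg/L as Cl₂.
Cl₂ equivalent: 1.166 mg/L × 879,000 L = 1025 g.
Product at 61.6% available Cl: 1025 / 0.616 = 1664 g.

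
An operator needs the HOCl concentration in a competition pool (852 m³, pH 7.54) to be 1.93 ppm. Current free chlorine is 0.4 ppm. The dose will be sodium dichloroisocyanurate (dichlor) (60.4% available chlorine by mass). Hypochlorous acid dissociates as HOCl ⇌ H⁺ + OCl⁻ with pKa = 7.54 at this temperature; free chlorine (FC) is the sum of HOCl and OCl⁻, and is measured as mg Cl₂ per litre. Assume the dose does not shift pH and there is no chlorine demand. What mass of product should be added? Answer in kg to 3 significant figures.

Volume: 852 m³ = 852,000 L.
[OCl⁻]/[HOCl] = 10^(pH − pKa) = 10^(7.54 − 7.54) = 1; fraction as HOCl = 1/(1 + 1) = 0.5.
Free chlorine required for 1.93 ppm HOCl: 1.93 / 0.5 = 3.86 ppm.
FC to add: 3.86 − 0.4 = 3.46 mg/L as Cl₂.
Cl₂ equivalent: 3.46 mg/L × 852,000 L = 2948 g.
Product at 60.4% available Cl: 2948 / 0.604 = 4881 g.

4.88 kg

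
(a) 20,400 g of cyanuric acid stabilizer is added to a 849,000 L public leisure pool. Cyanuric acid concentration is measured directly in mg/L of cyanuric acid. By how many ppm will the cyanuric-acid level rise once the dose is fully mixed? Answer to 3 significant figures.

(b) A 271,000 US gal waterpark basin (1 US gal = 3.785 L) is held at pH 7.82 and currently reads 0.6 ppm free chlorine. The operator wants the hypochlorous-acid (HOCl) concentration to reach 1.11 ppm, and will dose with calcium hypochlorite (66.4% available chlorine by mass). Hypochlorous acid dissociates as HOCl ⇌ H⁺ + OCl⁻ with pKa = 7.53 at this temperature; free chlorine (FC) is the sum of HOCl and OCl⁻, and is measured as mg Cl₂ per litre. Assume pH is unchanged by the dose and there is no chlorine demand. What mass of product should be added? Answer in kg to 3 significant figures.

(a) 24.0 ppm; (b) 4.13 kg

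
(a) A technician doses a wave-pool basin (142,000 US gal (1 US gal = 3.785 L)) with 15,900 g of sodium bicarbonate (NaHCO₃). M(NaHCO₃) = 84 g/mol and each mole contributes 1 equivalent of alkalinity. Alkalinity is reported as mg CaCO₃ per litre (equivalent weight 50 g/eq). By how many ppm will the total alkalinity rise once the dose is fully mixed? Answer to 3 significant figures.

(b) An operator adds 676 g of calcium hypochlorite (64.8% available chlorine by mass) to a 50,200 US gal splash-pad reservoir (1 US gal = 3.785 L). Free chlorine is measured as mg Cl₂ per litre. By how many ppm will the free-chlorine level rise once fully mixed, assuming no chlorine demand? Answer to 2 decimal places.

(a) 17.6 ppm; (b) 2.31 ppm

(a) Volume: 142,000 US gal × 3.785 L/gal = 537,470 L.
(a) Moles of NaHCO₃: 15,900 g ÷ 84 g/mol = 189.3 mol → 189.3 eq of alkalinity.
(a) As CaCO₃: 189.3 eq × 50 g/eq = 9464 g.
(a) Rise: 9464 g / 537,470 L × 1000 = 17.61 mg/L.

(b) Volume: 50,200 US gal × 3.785 L/gal = 190,007 L.
(b) Available chlorine delivered: 676 g × 0.648 = 438 g as Cl₂.
(b) Concentration rise: 438 g / 190,007 L = 2.305 mg/L = 2.31 ppm.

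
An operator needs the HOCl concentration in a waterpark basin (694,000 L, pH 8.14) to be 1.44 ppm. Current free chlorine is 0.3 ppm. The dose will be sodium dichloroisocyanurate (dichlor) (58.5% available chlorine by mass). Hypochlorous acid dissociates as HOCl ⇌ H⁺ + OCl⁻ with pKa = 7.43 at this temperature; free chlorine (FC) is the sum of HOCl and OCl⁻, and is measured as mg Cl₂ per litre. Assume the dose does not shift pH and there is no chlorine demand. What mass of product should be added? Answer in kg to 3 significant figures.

10.1 kg

[OCl⁻]/[HOCl] = 10^(pH − pKa) = 10^(8.14 − 7.43) = 5.129; fraction as HOCl = 1/(1 + 5.129) = 0.1632.
Free chlorine required for 1.44 ppm HOCl: 1.44 / 0.1632 = 8.825 ppm.
FC to add: 8.825 − 0.3 = 8.525 mg/L as Cl₂.
Cl₂ equivalent: 8.525 mg/L × 694,000 L = 5916 g.
Product at 58.5% available Cl: 5916 / 0.585 = 10,110 g.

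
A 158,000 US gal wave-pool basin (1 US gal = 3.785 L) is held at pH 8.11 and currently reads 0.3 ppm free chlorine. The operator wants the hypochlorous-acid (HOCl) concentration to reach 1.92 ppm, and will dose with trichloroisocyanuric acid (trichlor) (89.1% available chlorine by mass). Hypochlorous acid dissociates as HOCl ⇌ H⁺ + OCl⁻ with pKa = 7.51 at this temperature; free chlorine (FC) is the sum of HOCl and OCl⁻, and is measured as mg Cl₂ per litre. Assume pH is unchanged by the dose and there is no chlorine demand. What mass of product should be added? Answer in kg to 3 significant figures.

6.22 kg

Volume: 158,000 US gal × 3.785 L/gal = 598,030 L.
[OCl⁻]/[HOCl] = 10^(pH − pKa) = 10^(8.11 − 7.51) = 3.981; fraction as HOCl = 1/(1 + 3.981) = 0.2008.
Free chlorine required for 1.92 ppm HOCl: 1.92 / 0.2008 = 9.564 ppm.
FC to add: 9.564 − 0.3 = 9.264 mg/L as Cl₂.
Cl₂ equivalent: 9.264 mg/L × 598,030 L = 5540 g.
Product at 89.1% available Cl: 5540 / 0.891 = 6218 g.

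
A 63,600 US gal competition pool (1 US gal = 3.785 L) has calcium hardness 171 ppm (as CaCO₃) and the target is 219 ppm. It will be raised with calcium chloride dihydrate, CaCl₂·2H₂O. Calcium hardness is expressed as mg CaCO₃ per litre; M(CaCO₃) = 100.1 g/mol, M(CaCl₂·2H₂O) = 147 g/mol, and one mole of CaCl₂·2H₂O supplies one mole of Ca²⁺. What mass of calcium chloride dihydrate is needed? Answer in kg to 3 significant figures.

Volume: 63,600 US gal × 3.785 L/gal = 240,726 L.
Hardness to add: (219 − 171) = 48 mg/L as CaCO₃ × 240,726 L = 11,550 g as CaCO₃.
Moles of Ca²⁺ (1 mol Ca²⁺ ≡ 1 mol CaCO₃): 11,550 / 100.1 g/mol = 115.4 mol.
Mass of CaCl₂·2H₂O: 115.4 × 147 = 16,970 g.

17.0 kg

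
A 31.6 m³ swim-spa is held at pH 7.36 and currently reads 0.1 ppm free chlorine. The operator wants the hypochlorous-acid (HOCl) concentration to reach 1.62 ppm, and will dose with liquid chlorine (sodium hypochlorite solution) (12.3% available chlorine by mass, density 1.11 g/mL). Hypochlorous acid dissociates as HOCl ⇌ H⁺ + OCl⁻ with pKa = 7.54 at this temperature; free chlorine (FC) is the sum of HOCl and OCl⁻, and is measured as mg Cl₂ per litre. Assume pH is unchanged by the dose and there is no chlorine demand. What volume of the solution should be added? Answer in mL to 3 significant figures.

600 mL

Volume: 31.6 m³ = 31,600 L.
[OCl⁻]/[HOCl] = 10^(pH − pKa) = 10^(7.36 − 7.54) = 0.6607; fraction as HOCl = 1/(1 + 0.6607) = 0.6022.
Free chlorine required for 1.62 ppm HOCl: 1.62 / 0.6022 = 2.69 ppm.
FC to add: 2.69 − 0.1 = 2.59 mg/L as Cl₂.
Cl₂ equivalent: 2.59 mg/L × 31,600 L = 81.85 g.
Product at 12.3% available Cl: 81.85 / 0.123 = 665.5 g.
Volume: 665.5 g ÷ 1.11 g/mL = 599.5 mL.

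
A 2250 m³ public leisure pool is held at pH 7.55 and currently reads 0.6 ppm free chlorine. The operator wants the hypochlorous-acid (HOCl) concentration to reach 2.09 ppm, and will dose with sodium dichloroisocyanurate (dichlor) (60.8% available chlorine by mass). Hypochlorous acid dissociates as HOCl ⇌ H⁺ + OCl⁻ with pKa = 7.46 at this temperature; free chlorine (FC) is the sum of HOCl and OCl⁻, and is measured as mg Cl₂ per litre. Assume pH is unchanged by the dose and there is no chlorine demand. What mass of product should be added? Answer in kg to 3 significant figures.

Volume: 2250 m³ = 2,250,000 L.
[OCl⁻]/[HOCl] = 10^(pH − pKa) = 10^(7.55 − 7.46) = 1.23; fraction as HOCl = 1/(1 + 1.23) = 0.4484.
Free chlorine required for 2.09 ppm HOCl: 2.09 / 0.4484 = 4.661 ppm.
FC to add: 4.661 − 0.6 = 4.061 mg/L as Cl₂.
Cl₂ equivalent: 4.061 mg/L × 2,250,000 L = 9138 g.
Product at 60.8% available Cl: 9138 / 0.608 = 15,030 g.

15.0 kg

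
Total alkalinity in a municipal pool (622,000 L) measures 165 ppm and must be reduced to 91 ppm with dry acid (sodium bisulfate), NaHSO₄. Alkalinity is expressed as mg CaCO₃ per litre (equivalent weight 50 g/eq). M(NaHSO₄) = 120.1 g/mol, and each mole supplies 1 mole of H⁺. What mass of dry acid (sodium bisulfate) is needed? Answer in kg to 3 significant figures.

Alkalinity to neutralize: (165 − 91) = 74 mg/L as CaCO₃ × 622,000 L = 46,030 g as CaCO₃.
Equivalents of H⁺ required: 46,030 ÷ 50 g/eq = 920.6 eq = 920.6 mol NaHSO₄.
Mass of NaHSO₄: 920.6 × 120.1 = 110,600 g.

111 kg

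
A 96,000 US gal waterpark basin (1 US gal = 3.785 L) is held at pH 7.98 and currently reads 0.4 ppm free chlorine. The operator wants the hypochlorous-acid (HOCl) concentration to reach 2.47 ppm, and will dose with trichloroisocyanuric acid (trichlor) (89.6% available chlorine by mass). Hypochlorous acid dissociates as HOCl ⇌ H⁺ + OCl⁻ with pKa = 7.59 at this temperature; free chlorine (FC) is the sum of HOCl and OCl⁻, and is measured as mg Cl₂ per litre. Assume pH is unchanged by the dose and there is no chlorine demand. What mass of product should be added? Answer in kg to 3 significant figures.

Volume: 96,000 US gal × 3.785 L/gal = 363,360 L.
[OCl⁻]/[HOCl] = 10^(pH − pKa) = 10^(7.98 − 7.59) = 2.455; fraction as HOCl = 1/(1 + 2.455) = 0.2895.
Free chlorine required for 2.47 ppm HOCl: 2.47 / 0.2895 = 8.533 ppm.
FC to add: 8.533 − 0.4 = 8.133 mg/L as Cl₂.
Cl₂ equivalent: 8.133 mg/L × 363,360 L = 2955 g.
Product at 89.6% available Cl: 2955 / 0.896 = 3298 g.

3.30 kg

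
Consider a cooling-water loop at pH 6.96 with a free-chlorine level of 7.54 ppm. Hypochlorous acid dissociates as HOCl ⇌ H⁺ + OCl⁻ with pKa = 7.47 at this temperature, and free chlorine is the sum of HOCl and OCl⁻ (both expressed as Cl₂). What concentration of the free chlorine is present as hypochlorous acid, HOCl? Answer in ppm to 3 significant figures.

[OCl⁻]/[HOCl] = 10^(pH − pKa) = 10^(6.96 − 7.47) = 10^-0.51 = 0.309.
Fraction as HOCl = 1 / (1 + 0.309) = 0.7639.
HOCl = 0.7639 × 7.54 ppm = 5.76 ppm.

5.76 ppm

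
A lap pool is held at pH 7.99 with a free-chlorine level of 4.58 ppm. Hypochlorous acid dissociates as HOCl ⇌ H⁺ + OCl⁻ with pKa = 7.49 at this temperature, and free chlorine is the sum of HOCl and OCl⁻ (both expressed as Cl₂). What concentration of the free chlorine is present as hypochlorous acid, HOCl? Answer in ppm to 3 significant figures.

1.10 ppm

[OCl⁻]/[HOCl] = 10^(pH − pKa) = 10^(7.99 − 7.49) = 10^0.50 = 3.162.
Fraction as HOCl = 1 / (1 + 3.162) = 0.2403.
HOCl = 0.2403 × 4.58 ppm = 1.1 ppm.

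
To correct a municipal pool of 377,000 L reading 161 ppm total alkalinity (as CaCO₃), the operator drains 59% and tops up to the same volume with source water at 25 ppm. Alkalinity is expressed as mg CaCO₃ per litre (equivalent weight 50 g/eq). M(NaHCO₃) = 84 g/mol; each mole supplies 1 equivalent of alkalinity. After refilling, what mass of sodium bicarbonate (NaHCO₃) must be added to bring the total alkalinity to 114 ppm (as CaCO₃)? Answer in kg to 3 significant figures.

21.1 kg

After draining 59% and refilling: 161 × 0.41 + 25 × 0.59 = 80.76 ppm.
Deficit to target: 114 − 80.76 = 33.24 mg/L.
As CaCO₃: 33.24 mg/L × 377,000 L = 12,530 g; ÷ 50 g/eq ÷ 1 = 250.6 mol NaHCO₃.
Mass: 250.6 × 84 = 21,050 g.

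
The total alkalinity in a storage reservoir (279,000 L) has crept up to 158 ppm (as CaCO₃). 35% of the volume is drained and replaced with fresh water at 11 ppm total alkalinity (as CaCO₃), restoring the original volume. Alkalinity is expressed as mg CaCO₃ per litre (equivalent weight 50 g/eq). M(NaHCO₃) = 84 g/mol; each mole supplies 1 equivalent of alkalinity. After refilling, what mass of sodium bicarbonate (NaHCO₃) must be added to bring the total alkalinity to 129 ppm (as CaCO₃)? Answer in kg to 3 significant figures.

10.5 kg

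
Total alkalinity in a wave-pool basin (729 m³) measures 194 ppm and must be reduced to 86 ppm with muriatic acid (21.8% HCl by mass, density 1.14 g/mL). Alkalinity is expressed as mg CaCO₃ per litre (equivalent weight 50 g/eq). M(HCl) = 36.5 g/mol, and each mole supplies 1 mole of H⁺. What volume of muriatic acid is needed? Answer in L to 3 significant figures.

231 L

Volume: 729 m³ = 729,000 L.
Alkalinity to neutralize: (194 − 86) = 108 mg/L as CaCO₃ × 729,000 L = 78,730 g as CaCO₃.
Equivalents of H⁺ required: 78,730 ÷ 50 g/eq = 1575 eq = 1575 mol HCl.
Mass of HCl: 1575 × 36.5 = 57,470 g.
Mass of 21.8% solution: 57,470 / 0.218 = 263,600 g.
Volume: 263,600 g ÷ 1.14 g/mL = 231,300 mL.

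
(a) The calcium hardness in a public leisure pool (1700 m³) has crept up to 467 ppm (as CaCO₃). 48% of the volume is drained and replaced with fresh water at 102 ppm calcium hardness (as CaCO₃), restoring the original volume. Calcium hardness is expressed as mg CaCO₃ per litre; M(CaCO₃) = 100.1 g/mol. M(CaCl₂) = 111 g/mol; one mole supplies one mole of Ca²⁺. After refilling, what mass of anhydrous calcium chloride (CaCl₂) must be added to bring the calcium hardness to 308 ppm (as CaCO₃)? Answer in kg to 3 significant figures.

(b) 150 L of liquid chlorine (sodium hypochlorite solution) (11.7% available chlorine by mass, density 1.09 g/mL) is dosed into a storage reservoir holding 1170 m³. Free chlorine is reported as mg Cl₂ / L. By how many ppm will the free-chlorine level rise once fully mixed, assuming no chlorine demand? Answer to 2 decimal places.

(a) Volume: 1700 m³ = 1,700,000 L.
(a) After draining 48% and refilling: 467 × 0.52 + 102 × 0.48 = 291.8 ppm.
(a) Deficit to target: 308 − 291.8 = 16.2 mg/L.
(a) As CaCO₃: 16.2 mg/L × 1,700,000 L = 27,540 g; ÷ 100.1 = 275.1 mol Ca²⁺.
(a) Mass: 275.1 × 111 = 30,540 g.

(b) Volume: 1170 m³ = 1,170,000 L.
(b) Mass of solution: 150 L × 1000 mL/L × 1.09 g/mL = 163,500 g.
(b) Available chlorine delivered: 163,500 g × 0.117 = 19,130 g as Cl₂.
(b) Concentration rise: 19,130 g / 1,170,000 L = 16.35 mg/L = 16.35 ppm.

(a) 30.5 kg; (b) 16.35 ppm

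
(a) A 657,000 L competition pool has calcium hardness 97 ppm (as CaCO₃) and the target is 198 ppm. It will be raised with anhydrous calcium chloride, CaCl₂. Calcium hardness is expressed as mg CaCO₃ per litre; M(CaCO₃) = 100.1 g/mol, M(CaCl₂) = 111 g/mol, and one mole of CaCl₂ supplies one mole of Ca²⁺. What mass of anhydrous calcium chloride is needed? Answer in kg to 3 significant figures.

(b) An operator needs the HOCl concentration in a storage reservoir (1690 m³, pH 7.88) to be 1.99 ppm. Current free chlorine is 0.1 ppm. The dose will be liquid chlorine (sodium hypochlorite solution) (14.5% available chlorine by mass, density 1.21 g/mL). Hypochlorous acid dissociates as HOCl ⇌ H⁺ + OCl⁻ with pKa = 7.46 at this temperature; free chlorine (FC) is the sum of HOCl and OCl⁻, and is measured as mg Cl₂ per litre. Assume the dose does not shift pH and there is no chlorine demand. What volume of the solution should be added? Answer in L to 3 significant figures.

(a) 73.6 kg; (b) 68.6 L

(a) Hardness to add: (198 − 97) = 101 mg/L as CaCO₃ × 657,000 L = 66,360 g as CaCO₃.
(a) Moles of Ca²⁺ (1 mol Ca²⁺ ≡ 1 mol CaCO₃): 66,360 / 100.1 g/mol = 662.9 mol.
(a) Mass of CaCl₂: 662.9 × 111 = 73,580 g.

(b) Volume: 1690 m³ = 1,690,000 L.
(b) [OCl⁻]/[HOCl] = 10^(pH − pKa) = 10^(7.88 − 7.46) = 2.63; fraction as HOCl = 1/(1 + 2.63) = 0.2755.
(b) Free chlorine required for 1.99 ppm HOCl: 1.99 / 0.2755 = 7.224 ppm.
(b) FC to add: 7.224 − 0.1 = 7.124 mg/L as Cl₂.
(b) Cl₂ equivalent: 7.124 mg/L × 1,690,000 L = 12,040 g.
(b) Product at 14.5% available Cl: 12,040 / 0.145 = 83,030 g.
(b) Volume: 83,030 g ÷ 1.21 g/mL = 68,620 mL.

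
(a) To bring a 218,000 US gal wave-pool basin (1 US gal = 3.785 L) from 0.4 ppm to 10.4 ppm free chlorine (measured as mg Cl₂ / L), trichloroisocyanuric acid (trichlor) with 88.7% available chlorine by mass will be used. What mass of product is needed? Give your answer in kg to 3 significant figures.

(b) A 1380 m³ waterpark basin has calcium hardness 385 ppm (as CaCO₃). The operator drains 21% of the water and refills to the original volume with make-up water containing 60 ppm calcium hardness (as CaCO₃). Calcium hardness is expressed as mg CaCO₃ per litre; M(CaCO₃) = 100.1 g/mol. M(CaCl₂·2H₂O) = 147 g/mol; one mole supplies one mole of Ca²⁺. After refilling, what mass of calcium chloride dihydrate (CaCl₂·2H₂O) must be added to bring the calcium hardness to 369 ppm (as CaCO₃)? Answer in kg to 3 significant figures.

(a) 9.30 kg; (b) 106 kg

(a) Volume: 218,000 US gal × 3.785 L/gal = 825,130 L.
(a) Chlorine deficit: 10.4 − 0.4 = 10 ppm = 10 mg/L as Cl₂.
(a) Cl₂ equivalent needed: 10 mg/L × 825,130 L = 8,251,000 mg = 8251 g.
(a) Product at 88.7% available chlorine: 8251 / 0.887 = 9302 g.

(b) Volume: 1380 m³ = 1,380,000 L.
(b) After draining 21% and refilling: 385 × 0.79 + 60 × 0.21 = 316.75 ppm.
(b) Deficit to target: 369 − 316.75 = 52.25 mg/L.
(b) As CaCO₃: 52.25 mg/L × 1,380,000 L = 72,100 g; ÷ 100.1 = 720.3 mol Ca²⁺.
(b) Mass: 720.3 × 147 = 105,900 g.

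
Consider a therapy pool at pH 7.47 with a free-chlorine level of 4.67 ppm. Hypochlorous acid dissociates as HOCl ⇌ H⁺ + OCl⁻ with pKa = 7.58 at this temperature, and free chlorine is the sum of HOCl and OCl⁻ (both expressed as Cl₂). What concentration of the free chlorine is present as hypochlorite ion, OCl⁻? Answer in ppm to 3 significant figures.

[OCl⁻]/[HOCl] = 10^(pH − pKa) = 10^(7.47 − 7.58) = 10^-0.11 = 0.7762.
Fraction as HOCl = 1 / (1 + 0.7762) = 0.563.
OCl⁻ = (1 − 0.563) × 4.67 ppm = 2.041 ppm.

2.04 ppm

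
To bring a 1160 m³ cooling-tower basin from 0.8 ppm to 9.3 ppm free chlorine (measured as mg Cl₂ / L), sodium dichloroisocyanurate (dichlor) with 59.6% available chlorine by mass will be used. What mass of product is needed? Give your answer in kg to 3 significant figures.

Volume: 1160 m³ = 1,160,000 L.
Chlorine deficit: 9.3 − 0.8 = 8.5 ppm = 8.5 mg/L as Cl₂.
Cl₂ equivalent needed: 8.5 mg/L × 1,160,000 L = 9,860,000 mg = 9860 g.
Product at 59.6% available chlorine: 9860 / 0.596 = 16,540 g.

16.5 kg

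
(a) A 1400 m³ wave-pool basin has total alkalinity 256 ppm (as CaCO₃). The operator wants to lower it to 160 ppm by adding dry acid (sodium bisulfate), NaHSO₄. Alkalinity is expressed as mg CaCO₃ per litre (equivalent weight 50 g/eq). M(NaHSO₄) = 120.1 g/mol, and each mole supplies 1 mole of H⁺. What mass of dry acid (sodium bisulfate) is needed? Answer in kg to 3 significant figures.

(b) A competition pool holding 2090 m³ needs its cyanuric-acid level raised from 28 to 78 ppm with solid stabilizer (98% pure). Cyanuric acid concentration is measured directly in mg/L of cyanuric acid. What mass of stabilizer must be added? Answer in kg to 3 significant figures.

(a) 323 kg; (b) 107 kg

(a) Volume: 1400 m³ = 1,400,000 L.
(a) Alkalinity to neutralize: (256 − 160) = 96 mg/L as CaCO₃ × 1,400,000 L = 134,400 g as CaCO₃.
(a) Equivalents of H⁺ required: 134,400 ÷ 50 g/eq = 2688 eq = 2688 mol NaHSO₄.
(a) Mass of NaHSO₄: 2688 × 120.1 = 322,800 g.

(b) Volume: 2090 m³ = 2,090,000 L.
(b) CYA to add: (78 − 28) = 50 mg/L × 2,090,000 L = 104,500 g cyanuric acid.
(b) At 98% purity: 104,500 / 0.98 = 106,600 g product.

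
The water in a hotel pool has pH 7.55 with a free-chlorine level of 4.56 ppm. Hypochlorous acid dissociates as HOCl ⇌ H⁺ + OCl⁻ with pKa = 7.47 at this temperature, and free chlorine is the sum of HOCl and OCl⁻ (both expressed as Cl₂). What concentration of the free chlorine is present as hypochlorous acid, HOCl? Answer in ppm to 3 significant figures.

[OCl⁻]/[HOCl] = 10^(pH − pKa) = 10^(7.55 − 7.47) = 10^0.08 = 1.202.
Fraction as HOCl = 1 / (1 + 1.202) = 0.4541.
HOCl = 0.4541 × 4.56 ppm = 2.071 ppm.

2.07 ppm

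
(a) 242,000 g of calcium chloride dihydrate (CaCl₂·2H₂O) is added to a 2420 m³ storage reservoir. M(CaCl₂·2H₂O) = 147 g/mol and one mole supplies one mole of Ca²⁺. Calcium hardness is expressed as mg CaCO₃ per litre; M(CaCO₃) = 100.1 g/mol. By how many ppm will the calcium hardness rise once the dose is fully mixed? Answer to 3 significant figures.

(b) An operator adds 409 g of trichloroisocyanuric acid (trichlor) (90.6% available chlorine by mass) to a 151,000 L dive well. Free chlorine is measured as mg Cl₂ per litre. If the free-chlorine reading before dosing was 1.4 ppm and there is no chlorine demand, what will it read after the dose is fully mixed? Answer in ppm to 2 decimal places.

(a) Volume: 2420 m³ = 2,420,000 L.
(a) Moles of Ca²⁺: 242,000 g ÷ 147 g/mol = 1646 mol.
(a) As CaCO₃: 1646 mol × 100.1 g/mol = 164,800 g.
(a) Rise: 164,800 g / 2,420,000 L × 1000 = 68.1 mg/L.

(b) Available chlorine delivered: 409 g × 0.906 = 370.6 g as Cl₂.
(b) Concentration rise: 370.6 g / 151,000 L = 2.454 mg/L = 2.45 ppm.
(b) Final FC: 1.4 + 2.45 = 3.85 ppm.

(a) 68.1 ppm; (b) 3.85 ppm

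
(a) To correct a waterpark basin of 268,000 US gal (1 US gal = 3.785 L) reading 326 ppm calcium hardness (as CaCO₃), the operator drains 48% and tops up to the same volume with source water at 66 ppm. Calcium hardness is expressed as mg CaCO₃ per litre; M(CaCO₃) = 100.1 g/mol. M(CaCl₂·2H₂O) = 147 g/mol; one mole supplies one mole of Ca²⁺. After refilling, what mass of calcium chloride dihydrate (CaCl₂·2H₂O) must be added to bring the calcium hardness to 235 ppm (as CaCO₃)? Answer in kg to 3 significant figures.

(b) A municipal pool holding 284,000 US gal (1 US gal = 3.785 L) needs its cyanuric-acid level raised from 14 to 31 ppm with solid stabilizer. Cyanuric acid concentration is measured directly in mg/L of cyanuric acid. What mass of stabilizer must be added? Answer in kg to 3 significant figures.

(a) 50.4 kg; (b) 18.3 kg

(a) Volume: 268,000 US gal × 3.785 L/gal = 1,014,380 L.
(a) After draining 48% and refilling: 326 × 0.52 + 66 × 0.48 = 201.2 ppm.
(a) Deficit to target: 235 − 201.2 = 33.8 mg/L.
(a) As CaCO₃: 33.8 mg/L × 1,014,380 L = 34,290 g; ÷ 100.1 = 342.5 mol Ca²⁺.
(a) Mass: 342.5 × 147 = 50,350 g.

(b) Volume: 284,000 US gal × 3.785 L/gal = 1,074,940 L.
(b) CYA to add: (31 − 14) = 17 mg/L × 1,074,940 L = 18,270 g cyanuric acid.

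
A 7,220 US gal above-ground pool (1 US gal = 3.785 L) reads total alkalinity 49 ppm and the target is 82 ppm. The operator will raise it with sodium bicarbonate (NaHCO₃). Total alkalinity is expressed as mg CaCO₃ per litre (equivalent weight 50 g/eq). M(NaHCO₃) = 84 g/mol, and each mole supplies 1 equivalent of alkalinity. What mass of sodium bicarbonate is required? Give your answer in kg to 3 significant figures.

1.52 kg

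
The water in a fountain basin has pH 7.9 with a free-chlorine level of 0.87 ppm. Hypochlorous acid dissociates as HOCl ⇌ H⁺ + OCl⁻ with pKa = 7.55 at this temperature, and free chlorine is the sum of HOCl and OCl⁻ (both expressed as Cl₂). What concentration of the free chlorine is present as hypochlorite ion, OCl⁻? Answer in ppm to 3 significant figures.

0.601 ppm

[OCl⁻]/[HOCl] = 10^(pH − pKa) = 10^(7.9 − 7.55) = 10^0.35 = 2.239.
Fraction as HOCl = 1 / (1 + 2.239) = 0.3088.
OCl⁻ = (1 − 0.3088) × 0.87 ppm = 0.6014 ppm.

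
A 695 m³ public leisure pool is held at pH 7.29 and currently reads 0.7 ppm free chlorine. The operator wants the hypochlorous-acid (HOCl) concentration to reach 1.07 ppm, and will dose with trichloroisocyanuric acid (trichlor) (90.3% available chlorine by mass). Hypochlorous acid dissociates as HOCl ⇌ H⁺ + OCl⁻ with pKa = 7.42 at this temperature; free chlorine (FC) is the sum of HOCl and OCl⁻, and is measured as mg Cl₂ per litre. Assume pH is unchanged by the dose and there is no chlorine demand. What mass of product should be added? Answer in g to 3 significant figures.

895 g

Volume: 695 m³ = 695,000 L.
[OCl⁻]/[HOCl] = 10^(pH − pKa) = 10^(7.29 − 7.42) = 0.7413; fraction as HOCl = 1/(1 + 0.7413) = 0.5743.
Free chlorine required for 1.07 ppm HOCl: 1.07 / 0.5743 = 1.863 ppm.
FC to add: 1.863 − 0.7 = 1.163 mg/L as Cl₂.
Cl₂ equivalent: 1.163 mg/L × 695,000 L = 808.4 g.
Product at 90.3% available Cl: 808.4 / 0.903 = 895.3 g.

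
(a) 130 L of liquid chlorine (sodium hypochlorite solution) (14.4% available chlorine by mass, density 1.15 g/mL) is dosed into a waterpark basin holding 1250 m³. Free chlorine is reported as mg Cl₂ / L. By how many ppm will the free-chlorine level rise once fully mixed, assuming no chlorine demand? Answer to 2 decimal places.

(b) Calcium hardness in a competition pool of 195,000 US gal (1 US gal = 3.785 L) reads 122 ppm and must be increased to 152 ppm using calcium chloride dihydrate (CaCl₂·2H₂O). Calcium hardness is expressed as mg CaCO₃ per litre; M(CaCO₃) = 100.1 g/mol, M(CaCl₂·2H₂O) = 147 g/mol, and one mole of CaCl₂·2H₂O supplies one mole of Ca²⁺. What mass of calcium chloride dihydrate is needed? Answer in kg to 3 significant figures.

(a) Volume: 1250 m³ = 1,250,000 L.
(a) Mass of solution: 130 L × 1000 mL/L × 1.15 g/mL = 149,500 g.
(a) Available chlorine delivered: 149,500 g × 0.144 = 21,530 g as Cl₂.
(a) Concentration rise: 21,530 g / 1,250,000 L = 17.22 mg/L = 17.22 ppm.

(b) Volume: 195,000 US gal × 3.785 L/gal = 738,075 L.
(b) Hardness to add: (152 − 122) = 30 mg/L as CaCO₃ × 738,075 L = 22,140 g as CaCO₃.
(b) Moles of Ca²⁺ (1 mol Ca²⁺ ≡ 1 mol CaCO₃): 22,140 / 100.1 g/mol = 221.2 mol.
(b) Mass of CaCl₂·2H₂O: 221.2 × 147 = 32,520 g.

(a) 17.22 ppm; (b) 32.5 kg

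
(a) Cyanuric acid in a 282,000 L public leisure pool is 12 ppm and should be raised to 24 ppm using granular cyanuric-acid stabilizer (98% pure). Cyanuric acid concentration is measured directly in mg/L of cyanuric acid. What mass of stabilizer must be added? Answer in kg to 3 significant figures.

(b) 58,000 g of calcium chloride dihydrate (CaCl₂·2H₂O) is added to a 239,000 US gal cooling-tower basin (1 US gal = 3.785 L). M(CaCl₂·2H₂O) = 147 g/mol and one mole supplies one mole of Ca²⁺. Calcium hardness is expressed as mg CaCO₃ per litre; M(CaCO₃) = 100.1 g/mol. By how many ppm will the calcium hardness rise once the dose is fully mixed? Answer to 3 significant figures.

(a) 3.45 kg; (b) 43.7 ppm

(a) CYA to add: (24 − 12) = 12 mg/L × 282,000 L = 3384 g cyanuric acid.
(a) At 98% purity: 3384 / 0.98 = 3453 g product.

(b) Volume: 239,000 US gal × 3.785 L/gal = 904,615 L.
(b) Moles of Ca²⁺: 58,000 g ÷ 147 g/mol = 394.6 mol.
(b) As CaCO₃: 394.6 mol × 100.1 g/mol = 39,500 g.
(b) Rise: 39,500 g / 904,615 L × 1000 = 43.66 mg/L.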